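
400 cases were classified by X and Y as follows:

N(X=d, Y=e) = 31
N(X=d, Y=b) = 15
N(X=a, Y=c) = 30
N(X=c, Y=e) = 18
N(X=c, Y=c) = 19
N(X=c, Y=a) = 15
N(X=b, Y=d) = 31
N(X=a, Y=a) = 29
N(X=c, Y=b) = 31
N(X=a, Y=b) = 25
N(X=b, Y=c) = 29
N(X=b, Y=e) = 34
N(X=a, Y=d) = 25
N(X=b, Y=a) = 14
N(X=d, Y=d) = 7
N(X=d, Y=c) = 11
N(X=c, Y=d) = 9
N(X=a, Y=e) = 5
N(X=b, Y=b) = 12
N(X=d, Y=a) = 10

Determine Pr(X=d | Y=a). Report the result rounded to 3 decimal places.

0.147

Total with Y=a: 29 + 14 + 15 + 10 = 68.
P(X=d | Y=a) = 10/68 = 0.147.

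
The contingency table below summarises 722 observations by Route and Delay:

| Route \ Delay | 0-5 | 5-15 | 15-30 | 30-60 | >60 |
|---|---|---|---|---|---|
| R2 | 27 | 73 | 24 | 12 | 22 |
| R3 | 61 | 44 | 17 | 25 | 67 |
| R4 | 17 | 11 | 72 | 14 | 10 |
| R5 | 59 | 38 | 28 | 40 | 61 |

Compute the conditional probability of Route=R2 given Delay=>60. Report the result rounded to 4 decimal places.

Total with Delay=>60: 22 + 67 + 10 + 61 = 160.
P(Route=R2 | Delay=>60) = 22/160 = 0.1375.

0.1375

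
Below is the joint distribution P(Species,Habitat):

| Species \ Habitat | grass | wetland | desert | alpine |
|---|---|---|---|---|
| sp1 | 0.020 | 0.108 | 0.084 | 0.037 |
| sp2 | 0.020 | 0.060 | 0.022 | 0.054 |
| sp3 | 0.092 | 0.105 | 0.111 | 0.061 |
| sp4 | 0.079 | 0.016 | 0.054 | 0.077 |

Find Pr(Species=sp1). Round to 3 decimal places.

0.249

P(Species=sp1) = 0.020 + 0.108 + 0.084 + 0.037 = 0.249.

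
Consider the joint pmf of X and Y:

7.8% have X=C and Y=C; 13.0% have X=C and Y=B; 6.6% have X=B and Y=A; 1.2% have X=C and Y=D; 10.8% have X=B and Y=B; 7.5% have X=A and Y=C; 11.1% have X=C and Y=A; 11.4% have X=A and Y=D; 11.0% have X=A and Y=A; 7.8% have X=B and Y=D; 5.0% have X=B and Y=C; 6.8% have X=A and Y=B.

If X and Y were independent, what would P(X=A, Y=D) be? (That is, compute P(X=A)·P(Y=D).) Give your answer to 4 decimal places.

P(X=A) = 0.110 + 0.068 + 0.075 + 0.114 = 0.367.
P(Y=D) = 0.114 + 0.078 + 0.012 = 0.204.
Product: 0.367 × 0.204 = 0.0749.

0.0749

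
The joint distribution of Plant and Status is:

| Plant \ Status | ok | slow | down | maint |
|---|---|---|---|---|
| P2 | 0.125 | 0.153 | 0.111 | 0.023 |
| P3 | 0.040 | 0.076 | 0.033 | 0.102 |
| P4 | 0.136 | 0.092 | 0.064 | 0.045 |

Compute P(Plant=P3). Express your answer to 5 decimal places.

P(Plant=P3) = 0.040 + 0.076 + 0.033 + 0.102 = 0.251.

0.25100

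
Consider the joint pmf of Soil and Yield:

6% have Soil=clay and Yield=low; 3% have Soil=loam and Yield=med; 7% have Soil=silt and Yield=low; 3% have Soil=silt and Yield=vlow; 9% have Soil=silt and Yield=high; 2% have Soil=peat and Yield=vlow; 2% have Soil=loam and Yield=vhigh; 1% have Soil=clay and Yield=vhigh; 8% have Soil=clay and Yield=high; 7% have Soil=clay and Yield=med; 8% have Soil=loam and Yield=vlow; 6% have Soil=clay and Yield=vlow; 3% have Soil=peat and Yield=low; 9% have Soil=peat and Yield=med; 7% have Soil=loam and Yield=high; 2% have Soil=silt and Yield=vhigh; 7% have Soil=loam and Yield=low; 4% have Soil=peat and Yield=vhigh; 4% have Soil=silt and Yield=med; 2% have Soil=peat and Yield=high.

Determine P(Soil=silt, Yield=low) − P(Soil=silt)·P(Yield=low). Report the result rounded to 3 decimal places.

0.013

P(Soil=silt) = 0.03 + 0.07 + 0.04 + 0.09 + 0.02 = 0.25.
P(Yield=low) = 0.07 + 0.06 + 0.07 + 0.03 = 0.23.
P(Soil=silt, Yield=low) − P(Soil=silt)P(Yield=low) = 0.07 − 0.25×0.23 = 0.013.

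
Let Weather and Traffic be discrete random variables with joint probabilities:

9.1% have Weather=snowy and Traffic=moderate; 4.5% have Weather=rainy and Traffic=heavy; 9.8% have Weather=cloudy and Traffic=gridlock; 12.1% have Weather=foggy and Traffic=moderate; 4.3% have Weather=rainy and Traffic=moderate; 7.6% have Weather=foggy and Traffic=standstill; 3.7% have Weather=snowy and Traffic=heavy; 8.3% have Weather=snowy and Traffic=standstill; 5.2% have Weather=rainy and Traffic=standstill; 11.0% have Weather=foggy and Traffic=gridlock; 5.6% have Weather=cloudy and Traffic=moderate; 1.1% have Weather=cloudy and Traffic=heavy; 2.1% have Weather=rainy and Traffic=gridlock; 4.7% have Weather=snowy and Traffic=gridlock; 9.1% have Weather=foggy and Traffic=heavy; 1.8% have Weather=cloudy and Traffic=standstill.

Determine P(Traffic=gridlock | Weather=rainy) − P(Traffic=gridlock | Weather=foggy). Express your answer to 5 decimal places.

-0.14595

P(Weather=rainy) = 0.043 + 0.045 + 0.021 + 0.052 = 0.161; P(Traffic=gridlock | Weather=rainy) = 0.021/0.161 = 0.130435.
P(Weather=foggy) = 0.121 + 0.091 + 0.110 + 0.076 = 0.398; P(Traffic=gridlock | Weather=foggy) = 0.110/0.398 = 0.276382.
Difference = -0.14595.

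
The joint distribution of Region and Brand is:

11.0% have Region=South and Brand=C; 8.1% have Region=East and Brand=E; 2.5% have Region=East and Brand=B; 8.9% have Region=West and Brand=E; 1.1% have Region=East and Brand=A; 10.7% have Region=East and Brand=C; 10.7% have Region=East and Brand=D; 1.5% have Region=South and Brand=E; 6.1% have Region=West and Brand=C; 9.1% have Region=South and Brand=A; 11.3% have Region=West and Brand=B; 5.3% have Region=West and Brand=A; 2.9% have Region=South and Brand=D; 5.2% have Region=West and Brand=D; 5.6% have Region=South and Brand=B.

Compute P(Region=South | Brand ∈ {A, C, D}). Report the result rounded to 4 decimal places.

P(Brand=A) = 0.091 + 0.011 + 0.053 = 0.155.
P(Brand=C) = 0.110 + 0.107 + 0.061 = 0.278.
P(Brand=D) = 0.029 + 0.107 + 0.052 = 0.188.
P(Brand ∈ {A, C, D}) = 0.155 + 0.278 + 0.188 = 0.621; P(Region=South, Brand ∈ {A, C, D}) = 0.091 + 0.110 + 0.029 = 0.230.
P(Region=South | Brand ∈ {A, C, D}) = 0.230/0.621 = 0.3704.

0.3704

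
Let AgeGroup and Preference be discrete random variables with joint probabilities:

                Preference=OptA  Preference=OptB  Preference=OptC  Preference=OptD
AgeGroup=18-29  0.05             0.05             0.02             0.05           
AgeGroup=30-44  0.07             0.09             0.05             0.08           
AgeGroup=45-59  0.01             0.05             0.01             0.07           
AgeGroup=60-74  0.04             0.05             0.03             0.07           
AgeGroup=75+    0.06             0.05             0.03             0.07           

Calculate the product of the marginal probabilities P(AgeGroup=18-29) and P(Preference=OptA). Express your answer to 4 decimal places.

0.0391

P(AgeGroup=18-29) = 0.05 + 0.05 + 0.02 + 0.05 = 0.17.
P(Preference=OptA) = 0.05 + 0.07 + 0.01 + 0.04 + 0.06 = 0.23.
Product: 0.17 × 0.23 = 0.0391.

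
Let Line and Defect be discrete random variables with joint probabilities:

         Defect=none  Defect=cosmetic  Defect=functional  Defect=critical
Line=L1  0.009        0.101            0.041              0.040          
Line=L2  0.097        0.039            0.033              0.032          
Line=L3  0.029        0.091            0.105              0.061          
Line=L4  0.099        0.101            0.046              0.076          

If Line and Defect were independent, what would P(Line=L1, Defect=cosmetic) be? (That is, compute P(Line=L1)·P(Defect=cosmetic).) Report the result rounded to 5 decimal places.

P(Line=L1) = 0.009 + 0.101 + 0.041 + 0.040 = 0.191.
P(Defect=cosmetic) = 0.101 + 0.039 + 0.091 + 0.101 = 0.332.
Product: 0.191 × 0.332 = 0.06341.

0.06341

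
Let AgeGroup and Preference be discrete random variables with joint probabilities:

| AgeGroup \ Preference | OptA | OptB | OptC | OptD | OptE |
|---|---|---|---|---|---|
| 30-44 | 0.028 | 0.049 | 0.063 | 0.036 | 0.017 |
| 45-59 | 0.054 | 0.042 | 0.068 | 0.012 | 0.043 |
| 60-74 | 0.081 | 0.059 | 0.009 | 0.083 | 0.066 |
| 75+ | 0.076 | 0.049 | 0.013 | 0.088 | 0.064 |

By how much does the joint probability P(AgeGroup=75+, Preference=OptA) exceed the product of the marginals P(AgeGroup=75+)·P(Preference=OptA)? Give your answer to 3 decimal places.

P(AgeGroup=75+) = 0.076 + 0.049 + 0.013 + 0.088 + 0.064 = 0.290.
P(Preference=OptA) = 0.028 + 0.054 + 0.081 + 0.076 = 0.239.
P(AgeGroup=75+, Preference=OptA) − P(AgeGroup=75+)P(Preference=OptA) = 0.076 − 0.290×0.239 = 0.007.

0.007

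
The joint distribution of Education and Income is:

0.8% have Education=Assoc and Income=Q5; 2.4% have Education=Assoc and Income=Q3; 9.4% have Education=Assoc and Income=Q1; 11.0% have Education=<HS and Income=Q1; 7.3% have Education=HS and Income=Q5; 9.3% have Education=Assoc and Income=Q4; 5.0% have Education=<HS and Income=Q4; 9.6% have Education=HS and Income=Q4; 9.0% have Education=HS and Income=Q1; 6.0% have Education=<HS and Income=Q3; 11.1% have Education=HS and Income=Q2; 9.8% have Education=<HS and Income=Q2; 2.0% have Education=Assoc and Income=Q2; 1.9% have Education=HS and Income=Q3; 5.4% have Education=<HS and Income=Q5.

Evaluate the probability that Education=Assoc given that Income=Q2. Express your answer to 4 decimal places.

0.0873

P(Income=Q2) = 0.098 + 0.111 + 0.020 = 0.229.
P(Education=Assoc | Income=Q2) = 0.020/0.229 = 0.0873.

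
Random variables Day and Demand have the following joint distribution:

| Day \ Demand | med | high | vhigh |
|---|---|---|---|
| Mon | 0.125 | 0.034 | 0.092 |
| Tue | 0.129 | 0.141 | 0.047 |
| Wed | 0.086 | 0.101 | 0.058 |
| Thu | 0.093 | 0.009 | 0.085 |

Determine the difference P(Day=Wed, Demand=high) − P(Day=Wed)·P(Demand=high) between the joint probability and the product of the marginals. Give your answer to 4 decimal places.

P(Day=Wed) = 0.086 + 0.101 + 0.058 = 0.245.
P(Demand=high) = 0.034 + 0.141 + 0.101 + 0.009 = 0.285.
P(Day=Wed, Demand=high) − P(Day=Wed)P(Demand=high) = 0.101 − 0.245×0.285 = 0.0312.

0.0312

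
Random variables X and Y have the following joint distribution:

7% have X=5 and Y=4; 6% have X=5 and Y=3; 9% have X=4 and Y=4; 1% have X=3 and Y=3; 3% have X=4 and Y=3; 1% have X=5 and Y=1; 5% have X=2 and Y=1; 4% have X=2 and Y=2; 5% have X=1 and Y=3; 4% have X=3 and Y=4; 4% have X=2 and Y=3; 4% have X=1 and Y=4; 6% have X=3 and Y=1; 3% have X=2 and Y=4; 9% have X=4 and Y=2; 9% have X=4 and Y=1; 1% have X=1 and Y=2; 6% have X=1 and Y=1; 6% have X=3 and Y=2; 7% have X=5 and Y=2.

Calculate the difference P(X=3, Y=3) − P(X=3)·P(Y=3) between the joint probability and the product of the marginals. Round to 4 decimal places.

-0.0223

P(X=3) = 0.06 + 0.06 + 0.01 + 0.04 = 0.17.
P(Y=3) = 0.05 + 0.04 + 0.01 + 0.03 + 0.06 = 0.19.
P(X=3, Y=3) − P(X=3)P(Y=3) = 0.01 − 0.17×0.19 = -0.0223.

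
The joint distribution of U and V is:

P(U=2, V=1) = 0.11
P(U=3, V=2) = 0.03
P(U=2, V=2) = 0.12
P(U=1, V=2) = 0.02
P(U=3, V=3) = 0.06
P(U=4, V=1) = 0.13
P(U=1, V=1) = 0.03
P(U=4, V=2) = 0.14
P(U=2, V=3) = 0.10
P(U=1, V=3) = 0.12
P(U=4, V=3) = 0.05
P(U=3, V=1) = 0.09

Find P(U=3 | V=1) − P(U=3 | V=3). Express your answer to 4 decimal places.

P(V=1) = 0.03 + 0.11 + 0.09 + 0.13 = 0.36; P(U=3 | V=1) = 0.09/0.36 = 0.25000.
P(V=3) = 0.12 + 0.10 + 0.06 + 0.05 = 0.33; P(U=3 | V=3) = 0.06/0.33 = 0.18182.
Difference = 0.0682.

0.0682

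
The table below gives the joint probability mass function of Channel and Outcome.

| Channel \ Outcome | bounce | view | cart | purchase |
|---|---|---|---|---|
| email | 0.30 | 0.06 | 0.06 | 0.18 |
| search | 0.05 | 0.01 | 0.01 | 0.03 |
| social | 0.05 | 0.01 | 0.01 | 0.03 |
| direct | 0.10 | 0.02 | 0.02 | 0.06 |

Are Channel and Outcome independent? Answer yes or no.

yes

Every cell satisfies P(Channel,Outcome) = P(Channel)·P(Outcome). For instance P(Channel=direct) = 0.20, P(Outcome=bounce) = 0.50, and 0.20×0.50 = 0.10 matches the joint entry. So Channel and Outcome are independent.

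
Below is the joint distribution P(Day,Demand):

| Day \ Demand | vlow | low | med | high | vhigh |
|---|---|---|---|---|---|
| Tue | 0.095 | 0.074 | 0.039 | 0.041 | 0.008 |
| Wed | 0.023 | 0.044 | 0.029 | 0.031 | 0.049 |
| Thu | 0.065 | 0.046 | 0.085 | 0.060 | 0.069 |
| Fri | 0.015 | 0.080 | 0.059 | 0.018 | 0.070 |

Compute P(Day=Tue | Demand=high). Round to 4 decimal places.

0.2733

P(Demand=high) = 0.041 + 0.031 + 0.060 + 0.018 = 0.150.
P(Day=Tue | Demand=high) = 0.041/0.150 = 0.2733.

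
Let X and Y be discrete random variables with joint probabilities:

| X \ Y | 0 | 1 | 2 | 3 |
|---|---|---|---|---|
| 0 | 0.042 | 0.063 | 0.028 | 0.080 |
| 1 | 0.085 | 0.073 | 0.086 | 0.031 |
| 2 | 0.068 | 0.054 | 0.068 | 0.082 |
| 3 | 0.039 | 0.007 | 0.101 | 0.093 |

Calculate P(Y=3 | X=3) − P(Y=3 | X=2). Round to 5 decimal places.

0.08603

P(X=3) = 0.039 + 0.007 + 0.101 + 0.093 = 0.240; P(Y=3 | X=3) = 0.093/0.240 = 0.387500.
P(X=2) = 0.068 + 0.054 + 0.068 + 0.082 = 0.272; P(Y=3 | X=2) = 0.082/0.272 = 0.301471.
Difference = 0.08603.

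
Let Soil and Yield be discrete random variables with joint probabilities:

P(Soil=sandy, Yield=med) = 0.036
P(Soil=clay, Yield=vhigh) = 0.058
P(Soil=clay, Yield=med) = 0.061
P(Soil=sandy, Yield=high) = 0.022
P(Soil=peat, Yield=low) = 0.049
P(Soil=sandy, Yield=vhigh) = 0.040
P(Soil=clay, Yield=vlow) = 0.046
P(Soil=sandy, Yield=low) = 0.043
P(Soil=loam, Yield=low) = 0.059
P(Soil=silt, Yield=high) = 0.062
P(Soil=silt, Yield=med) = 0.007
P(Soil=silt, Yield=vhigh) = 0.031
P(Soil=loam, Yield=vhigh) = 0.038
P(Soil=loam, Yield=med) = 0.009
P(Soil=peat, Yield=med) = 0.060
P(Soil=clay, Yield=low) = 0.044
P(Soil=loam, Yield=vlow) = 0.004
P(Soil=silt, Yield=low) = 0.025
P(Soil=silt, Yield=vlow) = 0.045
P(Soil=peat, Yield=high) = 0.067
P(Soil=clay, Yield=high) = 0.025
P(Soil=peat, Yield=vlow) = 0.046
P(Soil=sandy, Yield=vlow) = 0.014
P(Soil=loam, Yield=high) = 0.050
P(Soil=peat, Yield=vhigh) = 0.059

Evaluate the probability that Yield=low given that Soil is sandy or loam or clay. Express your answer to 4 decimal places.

0.2659

P(Soil=sandy) = 0.014 + 0.043 + 0.036 + 0.022 + 0.040 = 0.155.
P(Soil=loam) = 0.004 + 0.059 + 0.009 + 0.050 + 0.038 = 0.160.
P(Soil=clay) = 0.046 + 0.044 + 0.061 + 0.025 + 0.058 = 0.234.
P(Soil ∈ {sandy, loam, clay}) = 0.155 + 0.160 + 0.234 = 0.549; P(Yield=low, Soil ∈ {sandy, loam, clay}) = 0.043 + 0.059 + 0.044 = 0.146.
P(Yield=low | Soil ∈ {sandy, loam, clay}) = 0.146/0.549 = 0.2659.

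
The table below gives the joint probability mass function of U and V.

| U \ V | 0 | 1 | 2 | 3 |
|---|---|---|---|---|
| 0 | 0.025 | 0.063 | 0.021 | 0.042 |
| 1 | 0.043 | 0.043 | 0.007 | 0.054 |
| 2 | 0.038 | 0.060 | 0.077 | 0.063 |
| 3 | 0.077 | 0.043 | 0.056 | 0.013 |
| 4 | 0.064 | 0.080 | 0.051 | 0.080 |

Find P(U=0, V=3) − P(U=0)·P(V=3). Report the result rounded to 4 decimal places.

0.0039

P(U=0) = 0.025 + 0.063 + 0.021 + 0.042 = 0.151.
P(V=3) = 0.042 + 0.054 + 0.063 + 0.013 + 0.080 = 0.252.
P(U=0, V=3) − P(U=0)P(V=3) = 0.042 − 0.151×0.252 = 0.0039.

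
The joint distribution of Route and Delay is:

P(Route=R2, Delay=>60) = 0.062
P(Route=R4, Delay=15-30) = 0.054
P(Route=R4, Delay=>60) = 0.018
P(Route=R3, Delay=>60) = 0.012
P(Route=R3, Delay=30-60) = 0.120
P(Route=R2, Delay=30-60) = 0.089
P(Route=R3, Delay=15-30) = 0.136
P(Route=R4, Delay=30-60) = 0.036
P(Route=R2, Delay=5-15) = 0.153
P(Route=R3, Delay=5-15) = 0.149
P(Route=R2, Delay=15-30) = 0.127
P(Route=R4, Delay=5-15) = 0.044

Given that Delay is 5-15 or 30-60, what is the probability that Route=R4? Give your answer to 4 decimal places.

P(Delay=5-15) = 0.153 + 0.149 + 0.044 = 0.346.
P(Delay=30-60) = 0.089 + 0.120 + 0.036 = 0.245.
P(Delay ∈ {5-15, 30-60}) = 0.346 + 0.245 = 0.591; P(Route=R4, Delay ∈ {5-15, 30-60}) = 0.044 + 0.036 = 0.080.
P(Route=R4 | Delay ∈ {5-15, 30-60}) = 0.080/0.591 = 0.1354.

0.1354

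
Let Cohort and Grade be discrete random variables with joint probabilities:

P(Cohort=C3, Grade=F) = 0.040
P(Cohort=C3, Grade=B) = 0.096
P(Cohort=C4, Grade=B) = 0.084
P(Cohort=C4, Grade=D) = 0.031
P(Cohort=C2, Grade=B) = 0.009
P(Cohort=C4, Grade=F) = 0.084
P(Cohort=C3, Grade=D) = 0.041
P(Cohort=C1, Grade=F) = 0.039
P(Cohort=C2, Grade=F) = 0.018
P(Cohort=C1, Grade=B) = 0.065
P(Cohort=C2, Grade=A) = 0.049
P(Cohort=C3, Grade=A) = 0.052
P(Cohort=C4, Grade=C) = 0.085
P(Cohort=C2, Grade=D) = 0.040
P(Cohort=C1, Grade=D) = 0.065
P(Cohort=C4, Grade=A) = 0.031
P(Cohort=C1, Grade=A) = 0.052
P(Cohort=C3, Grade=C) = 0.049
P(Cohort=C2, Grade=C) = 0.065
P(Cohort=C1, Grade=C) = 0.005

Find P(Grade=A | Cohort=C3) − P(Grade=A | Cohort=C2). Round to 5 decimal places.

-0.08367

P(Cohort=C3) = 0.052 + 0.096 + 0.049 + 0.041 + 0.040 = 0.278; P(Grade=A | Cohort=C3) = 0.052/0.278 = 0.187050.
P(Cohort=C2) = 0.049 + 0.009 + 0.065 + 0.040 + 0.018 = 0.181; P(Grade=A | Cohort=C2) = 0.049/0.181 = 0.270718.
Difference = -0.08367.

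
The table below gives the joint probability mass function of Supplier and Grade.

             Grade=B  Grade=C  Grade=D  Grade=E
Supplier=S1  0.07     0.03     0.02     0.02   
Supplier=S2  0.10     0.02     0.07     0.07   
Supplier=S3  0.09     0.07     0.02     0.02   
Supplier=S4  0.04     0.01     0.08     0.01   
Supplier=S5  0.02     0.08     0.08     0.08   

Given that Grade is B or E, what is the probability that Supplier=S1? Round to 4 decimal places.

P(Grade=B) = 0.07 + 0.10 + 0.09 + 0.04 + 0.02 = 0.32.
P(Grade=E) = 0.02 + 0.07 + 0.02 + 0.01 + 0.08 = 0.20.
P(Grade ∈ {B, E}) = 0.32 + 0.20 = 0.52; P(Supplier=S1, Grade ∈ {B, E}) = 0.07 + 0.02 = 0.09.
P(Supplier=S1 | Grade ∈ {B, E}) = 0.09/0.52 = 0.1731.

0.1731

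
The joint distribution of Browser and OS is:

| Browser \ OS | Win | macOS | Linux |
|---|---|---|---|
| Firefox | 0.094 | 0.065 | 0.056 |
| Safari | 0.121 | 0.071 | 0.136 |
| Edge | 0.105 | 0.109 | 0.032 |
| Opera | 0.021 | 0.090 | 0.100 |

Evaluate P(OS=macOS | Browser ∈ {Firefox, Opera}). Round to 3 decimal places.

P(Browser=Firefox) = 0.094 + 0.065 + 0.056 = 0.215.
P(Browser=Opera) = 0.021 + 0.090 + 0.100 = 0.211.
P(Browser ∈ {Firefox, Opera}) = 0.215 + 0.211 = 0.426; P(OS=macOS, Browser ∈ {Firefox, Opera}) = 0.065 + 0.090 = 0.155.
P(OS=macOS | Browser ∈ {Firefox, Opera}) = 0.155/0.426 = 0.364.

0.364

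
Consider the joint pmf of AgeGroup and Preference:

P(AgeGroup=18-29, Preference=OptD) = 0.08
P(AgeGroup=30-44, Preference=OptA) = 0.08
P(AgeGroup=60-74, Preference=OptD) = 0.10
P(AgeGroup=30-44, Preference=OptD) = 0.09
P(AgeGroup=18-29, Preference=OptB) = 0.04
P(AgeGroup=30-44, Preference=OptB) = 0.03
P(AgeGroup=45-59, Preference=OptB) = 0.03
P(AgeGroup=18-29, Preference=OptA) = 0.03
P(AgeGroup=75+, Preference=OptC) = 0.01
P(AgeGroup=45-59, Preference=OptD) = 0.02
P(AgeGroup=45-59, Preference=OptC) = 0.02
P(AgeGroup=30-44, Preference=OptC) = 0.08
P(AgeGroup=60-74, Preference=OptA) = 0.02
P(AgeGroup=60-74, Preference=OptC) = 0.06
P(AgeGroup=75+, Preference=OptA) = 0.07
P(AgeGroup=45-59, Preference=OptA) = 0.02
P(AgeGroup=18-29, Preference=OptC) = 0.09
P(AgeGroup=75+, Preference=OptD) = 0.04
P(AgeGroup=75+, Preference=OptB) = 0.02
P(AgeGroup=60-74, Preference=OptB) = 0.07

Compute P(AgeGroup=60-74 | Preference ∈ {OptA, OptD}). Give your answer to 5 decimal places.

0.21818

P(Preference=OptA) = 0.03 + 0.08 + 0.02 + 0.02 + 0.07 = 0.22.
P(Preference=OptD) = 0.08 + 0.09 + 0.02 + 0.10 + 0.04 = 0.33.
P(Preference ∈ {OptA, OptD}) = 0.22 + 0.33 = 0.55; P(AgeGroup=60-74, Preference ∈ {OptA, OptD}) = 0.02 + 0.10 = 0.12.
P(AgeGroup=60-74 | Preference ∈ {OptA, OptD}) = 0.12/0.55 = 0.21818.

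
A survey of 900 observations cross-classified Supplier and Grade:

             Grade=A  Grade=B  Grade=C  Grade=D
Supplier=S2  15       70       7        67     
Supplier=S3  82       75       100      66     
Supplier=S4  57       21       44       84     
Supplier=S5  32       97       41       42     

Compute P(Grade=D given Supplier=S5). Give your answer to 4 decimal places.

Total with Supplier=S5: 32 + 97 + 41 + 42 = 212.
P(Grade=D | Supplier=S5) = 42/212 = 0.1981.

0.1981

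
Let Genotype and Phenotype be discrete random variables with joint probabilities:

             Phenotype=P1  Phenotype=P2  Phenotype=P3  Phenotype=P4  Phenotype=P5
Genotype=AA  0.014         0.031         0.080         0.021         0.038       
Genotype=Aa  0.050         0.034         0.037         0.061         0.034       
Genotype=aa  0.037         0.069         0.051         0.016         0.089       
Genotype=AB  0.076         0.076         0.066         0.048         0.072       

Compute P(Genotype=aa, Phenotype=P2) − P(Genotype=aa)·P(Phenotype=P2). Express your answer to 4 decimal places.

P(Genotype=aa) = 0.037 + 0.069 + 0.051 + 0.016 + 0.089 = 0.262.
P(Phenotype=P2) = 0.031 + 0.034 + 0.069 + 0.076 = 0.210.
P(Genotype=aa, Phenotype=P2) − P(Genotype=aa)P(Phenotype=P2) = 0.069 − 0.262×0.210 = 0.0140.

0.0140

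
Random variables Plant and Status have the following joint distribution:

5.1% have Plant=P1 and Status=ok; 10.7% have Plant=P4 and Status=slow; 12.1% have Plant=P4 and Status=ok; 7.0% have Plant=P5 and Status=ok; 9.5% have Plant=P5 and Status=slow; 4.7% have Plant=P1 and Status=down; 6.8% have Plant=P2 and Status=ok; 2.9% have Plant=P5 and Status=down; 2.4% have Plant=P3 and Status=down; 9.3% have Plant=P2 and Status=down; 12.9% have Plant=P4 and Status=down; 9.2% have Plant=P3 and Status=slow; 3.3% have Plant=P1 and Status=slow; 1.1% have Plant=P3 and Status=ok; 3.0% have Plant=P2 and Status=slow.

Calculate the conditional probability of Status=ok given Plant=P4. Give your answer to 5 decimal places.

0.33894

P(Plant=P4) = 0.121 + 0.107 + 0.129 = 0.357.
P(Status=ok | Plant=P4) = 0.121/0.357 = 0.33894.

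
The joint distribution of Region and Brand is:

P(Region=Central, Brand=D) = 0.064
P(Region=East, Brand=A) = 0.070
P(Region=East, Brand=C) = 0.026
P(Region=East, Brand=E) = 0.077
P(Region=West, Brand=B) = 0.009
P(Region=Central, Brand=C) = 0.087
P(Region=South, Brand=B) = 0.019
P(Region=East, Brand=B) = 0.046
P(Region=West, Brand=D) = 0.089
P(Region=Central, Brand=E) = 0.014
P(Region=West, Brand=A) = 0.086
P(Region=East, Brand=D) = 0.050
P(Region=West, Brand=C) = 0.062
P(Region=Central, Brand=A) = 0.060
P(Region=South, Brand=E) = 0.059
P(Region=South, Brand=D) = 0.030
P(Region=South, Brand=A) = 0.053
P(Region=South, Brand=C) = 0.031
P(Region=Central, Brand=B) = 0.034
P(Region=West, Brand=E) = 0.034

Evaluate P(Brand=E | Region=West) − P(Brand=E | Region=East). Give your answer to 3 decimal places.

P(Region=West) = 0.086 + 0.009 + 0.062 + 0.089 + 0.034 = 0.280; P(Brand=E | Region=West) = 0.034/0.280 = 0.1214.
P(Region=East) = 0.070 + 0.046 + 0.026 + 0.050 + 0.077 = 0.269; P(Brand=E | Region=East) = 0.077/0.269 = 0.2862.
Difference = -0.165.

-0.165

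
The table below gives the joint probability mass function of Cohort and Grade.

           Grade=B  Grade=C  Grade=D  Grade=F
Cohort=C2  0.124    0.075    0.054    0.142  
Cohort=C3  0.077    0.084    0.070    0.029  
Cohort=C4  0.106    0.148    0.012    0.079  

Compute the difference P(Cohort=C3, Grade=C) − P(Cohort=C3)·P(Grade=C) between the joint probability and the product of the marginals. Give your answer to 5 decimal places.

0.00418

P(Cohort=C3) = 0.077 + 0.084 + 0.070 + 0.029 = 0.260.
P(Grade=C) = 0.075 + 0.084 + 0.148 = 0.307.
P(Cohort=C3, Grade=C) − P(Cohort=C3)P(Grade=C) = 0.084 − 0.260×0.307 = 0.00418.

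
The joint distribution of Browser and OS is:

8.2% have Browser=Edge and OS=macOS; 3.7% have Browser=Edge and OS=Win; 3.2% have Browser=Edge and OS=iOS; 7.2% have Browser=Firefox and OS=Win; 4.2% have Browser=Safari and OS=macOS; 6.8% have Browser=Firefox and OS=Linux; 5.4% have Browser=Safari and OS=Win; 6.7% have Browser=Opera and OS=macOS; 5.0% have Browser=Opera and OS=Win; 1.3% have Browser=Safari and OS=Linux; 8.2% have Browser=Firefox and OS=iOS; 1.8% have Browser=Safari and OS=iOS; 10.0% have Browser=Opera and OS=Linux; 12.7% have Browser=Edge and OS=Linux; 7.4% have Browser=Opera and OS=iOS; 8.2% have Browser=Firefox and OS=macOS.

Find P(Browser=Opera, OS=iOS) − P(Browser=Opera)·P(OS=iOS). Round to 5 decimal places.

P(Browser=Opera) = 0.050 + 0.067 + 0.100 + 0.074 = 0.291.
P(OS=iOS) = 0.082 + 0.018 + 0.032 + 0.074 = 0.206.
P(Browser=Opera, OS=iOS) − P(Browser=Opera)P(OS=iOS) = 0.074 − 0.291×0.206 = 0.01405.

0.01405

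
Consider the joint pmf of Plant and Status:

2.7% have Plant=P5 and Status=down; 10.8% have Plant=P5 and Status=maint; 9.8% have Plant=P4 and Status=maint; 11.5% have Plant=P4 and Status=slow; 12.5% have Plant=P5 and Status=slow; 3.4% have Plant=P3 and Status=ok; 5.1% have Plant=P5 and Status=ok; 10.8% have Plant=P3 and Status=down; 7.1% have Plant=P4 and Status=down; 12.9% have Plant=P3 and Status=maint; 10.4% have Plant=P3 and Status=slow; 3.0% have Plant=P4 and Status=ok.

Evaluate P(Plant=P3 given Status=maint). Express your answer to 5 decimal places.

0.38507

P(Status=maint) = 0.129 + 0.098 + 0.108 = 0.335.
P(Plant=P3 | Status=maint) = 0.129/0.335 = 0.38507.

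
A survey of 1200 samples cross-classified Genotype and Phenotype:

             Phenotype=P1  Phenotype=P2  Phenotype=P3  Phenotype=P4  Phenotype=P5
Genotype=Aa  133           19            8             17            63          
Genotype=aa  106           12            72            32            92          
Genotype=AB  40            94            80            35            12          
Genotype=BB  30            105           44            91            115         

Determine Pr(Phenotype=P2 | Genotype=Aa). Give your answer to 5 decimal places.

Total with Genotype=Aa: 133 + 19 + 8 + 17 + 63 = 240.
P(Phenotype=P2 | Genotype=Aa) = 19/240 = 0.07917.

0.07917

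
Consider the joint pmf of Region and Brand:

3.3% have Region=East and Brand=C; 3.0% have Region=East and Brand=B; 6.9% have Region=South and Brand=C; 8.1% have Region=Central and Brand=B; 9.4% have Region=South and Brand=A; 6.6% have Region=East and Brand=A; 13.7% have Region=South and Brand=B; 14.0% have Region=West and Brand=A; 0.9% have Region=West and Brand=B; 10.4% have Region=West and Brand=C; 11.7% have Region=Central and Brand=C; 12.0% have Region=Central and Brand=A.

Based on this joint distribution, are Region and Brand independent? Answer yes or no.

no

P(Region=South) = 0.300 and P(Brand=B) = 0.257, so their product is 0.07710, but P(Region=South, Brand=B) = 0.137. Since these differ, Region and Brand are not independent.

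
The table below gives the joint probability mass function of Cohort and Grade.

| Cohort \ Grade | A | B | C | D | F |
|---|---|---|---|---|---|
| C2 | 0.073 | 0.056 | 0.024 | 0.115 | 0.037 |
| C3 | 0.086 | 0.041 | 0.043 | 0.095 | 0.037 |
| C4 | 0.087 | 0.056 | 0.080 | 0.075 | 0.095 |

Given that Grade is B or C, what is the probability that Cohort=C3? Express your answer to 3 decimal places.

P(Grade=B) = 0.056 + 0.041 + 0.056 = 0.153.
P(Grade=C) = 0.024 + 0.043 + 0.080 = 0.147.
P(Grade ∈ {B, C}) = 0.153 + 0.147 = 0.300; P(Cohort=C3, Grade ∈ {B, C}) = 0.041 + 0.043 = 0.084.
P(Cohort=C3 | Grade ∈ {B, C}) = 0.084/0.300 = 0.280.

0.280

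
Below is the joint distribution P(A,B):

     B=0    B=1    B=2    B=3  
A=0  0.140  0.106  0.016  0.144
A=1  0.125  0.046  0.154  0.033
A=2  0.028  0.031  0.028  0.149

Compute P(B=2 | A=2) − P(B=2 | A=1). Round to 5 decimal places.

-0.31152

P(A=2) = 0.028 + 0.031 + 0.028 + 0.149 = 0.236; P(B=2 | A=2) = 0.028/0.236 = 0.118644.
P(A=1) = 0.125 + 0.046 + 0.154 + 0.033 = 0.358; P(B=2 | A=1) = 0.154/0.358 = 0.430168.
Difference = -0.31152.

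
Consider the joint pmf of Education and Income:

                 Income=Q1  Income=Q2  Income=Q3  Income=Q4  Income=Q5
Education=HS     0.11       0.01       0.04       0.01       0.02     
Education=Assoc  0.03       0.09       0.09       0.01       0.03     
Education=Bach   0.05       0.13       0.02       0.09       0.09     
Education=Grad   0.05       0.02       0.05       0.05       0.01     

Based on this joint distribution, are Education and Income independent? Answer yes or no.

P(Education=HS) = 0.19 and P(Income=Q1) = 0.24, so their product is 0.0456, but P(Education=HS, Income=Q1) = 0.11. Since these differ, Education and Income are not independent.

no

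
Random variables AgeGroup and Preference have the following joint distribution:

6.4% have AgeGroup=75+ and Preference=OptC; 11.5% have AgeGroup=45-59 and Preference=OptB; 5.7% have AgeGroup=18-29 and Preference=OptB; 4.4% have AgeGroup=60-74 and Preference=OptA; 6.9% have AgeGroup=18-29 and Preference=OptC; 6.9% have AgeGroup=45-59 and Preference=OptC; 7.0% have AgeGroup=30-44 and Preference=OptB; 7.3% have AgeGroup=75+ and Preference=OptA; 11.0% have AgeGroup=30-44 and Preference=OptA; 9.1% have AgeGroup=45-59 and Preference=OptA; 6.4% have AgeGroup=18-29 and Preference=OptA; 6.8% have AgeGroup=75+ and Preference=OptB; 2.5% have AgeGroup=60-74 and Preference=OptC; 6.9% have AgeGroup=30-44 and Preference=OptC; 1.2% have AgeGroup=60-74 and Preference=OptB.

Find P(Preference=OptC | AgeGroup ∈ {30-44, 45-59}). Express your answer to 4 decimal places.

0.2634

P(AgeGroup=30-44) = 0.110 + 0.070 + 0.069 = 0.249.
P(AgeGroup=45-59) = 0.091 + 0.115 + 0.069 = 0.275.
P(AgeGroup ∈ {30-44, 45-59}) = 0.249 + 0.275 = 0.524; P(Preference=OptC, AgeGroup ∈ {30-44, 45-59}) = 0.069 + 0.069 = 0.138.
P(Preference=OptC | AgeGroup ∈ {30-44, 45-59}) = 0.138/0.524 = 0.2634.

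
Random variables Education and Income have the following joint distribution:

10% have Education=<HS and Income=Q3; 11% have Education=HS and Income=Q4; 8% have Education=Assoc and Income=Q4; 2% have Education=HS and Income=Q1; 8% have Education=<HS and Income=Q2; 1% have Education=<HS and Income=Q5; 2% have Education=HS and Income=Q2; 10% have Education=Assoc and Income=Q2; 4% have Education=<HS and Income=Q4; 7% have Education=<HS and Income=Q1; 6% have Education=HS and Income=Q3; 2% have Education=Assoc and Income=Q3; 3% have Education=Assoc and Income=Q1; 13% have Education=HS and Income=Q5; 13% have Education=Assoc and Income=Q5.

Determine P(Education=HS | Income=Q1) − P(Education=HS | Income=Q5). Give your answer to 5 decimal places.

-0.31481

P(Income=Q1) = 0.07 + 0.02 + 0.03 = 0.12; P(Education=HS | Income=Q1) = 0.02/0.12 = 0.166667.
P(Income=Q5) = 0.01 + 0.13 + 0.13 = 0.27; P(Education=HS | Income=Q5) = 0.13/0.27 = 0.481481.
Difference = -0.31481.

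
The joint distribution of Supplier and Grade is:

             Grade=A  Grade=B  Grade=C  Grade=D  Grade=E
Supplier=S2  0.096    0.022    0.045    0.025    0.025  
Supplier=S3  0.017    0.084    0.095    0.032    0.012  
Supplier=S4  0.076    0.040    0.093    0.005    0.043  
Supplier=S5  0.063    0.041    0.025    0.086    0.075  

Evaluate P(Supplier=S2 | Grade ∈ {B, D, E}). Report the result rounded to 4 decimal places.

0.1469

P(Grade=B) = 0.022 + 0.084 + 0.040 + 0.041 = 0.187.
P(Grade=D) = 0.025 + 0.032 + 0.005 + 0.086 = 0.148.
P(Grade=E) = 0.025 + 0.012 + 0.043 + 0.075 = 0.155.
P(Grade ∈ {B, D, E}) = 0.187 + 0.148 + 0.155 = 0.490; P(Supplier=S2, Grade ∈ {B, D, E}) = 0.022 + 0.025 + 0.025 = 0.072.
P(Supplier=S2 | Grade ∈ {B, D, E}) = 0.072/0.490 = 0.1469.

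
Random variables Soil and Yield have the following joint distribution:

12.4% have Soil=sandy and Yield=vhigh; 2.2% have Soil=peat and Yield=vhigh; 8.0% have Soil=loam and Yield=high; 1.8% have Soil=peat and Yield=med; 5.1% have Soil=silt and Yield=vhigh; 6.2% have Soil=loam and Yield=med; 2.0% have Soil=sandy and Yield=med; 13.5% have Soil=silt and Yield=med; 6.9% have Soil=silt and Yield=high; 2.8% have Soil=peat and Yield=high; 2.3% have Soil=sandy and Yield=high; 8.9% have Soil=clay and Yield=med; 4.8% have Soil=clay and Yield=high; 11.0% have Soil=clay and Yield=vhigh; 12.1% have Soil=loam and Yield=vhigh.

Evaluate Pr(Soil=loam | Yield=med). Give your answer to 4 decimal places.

0.1914

P(Yield=med) = 0.020 + 0.062 + 0.089 + 0.135 + 0.018 = 0.324.
P(Soil=loam | Yield=med) = 0.062/0.324 = 0.1914.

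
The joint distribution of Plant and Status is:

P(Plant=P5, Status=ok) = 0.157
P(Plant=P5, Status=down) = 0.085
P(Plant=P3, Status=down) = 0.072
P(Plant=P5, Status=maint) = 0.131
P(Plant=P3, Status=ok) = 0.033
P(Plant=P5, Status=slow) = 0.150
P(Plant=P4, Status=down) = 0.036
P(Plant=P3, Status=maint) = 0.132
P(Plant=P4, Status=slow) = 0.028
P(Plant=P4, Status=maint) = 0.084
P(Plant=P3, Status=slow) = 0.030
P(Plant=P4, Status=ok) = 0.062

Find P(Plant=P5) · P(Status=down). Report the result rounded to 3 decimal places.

P(Plant=P5) = 0.157 + 0.150 + 0.085 + 0.131 = 0.523.
P(Status=down) = 0.072 + 0.036 + 0.085 = 0.193.
Product: 0.523 × 0.193 = 0.101.

0.101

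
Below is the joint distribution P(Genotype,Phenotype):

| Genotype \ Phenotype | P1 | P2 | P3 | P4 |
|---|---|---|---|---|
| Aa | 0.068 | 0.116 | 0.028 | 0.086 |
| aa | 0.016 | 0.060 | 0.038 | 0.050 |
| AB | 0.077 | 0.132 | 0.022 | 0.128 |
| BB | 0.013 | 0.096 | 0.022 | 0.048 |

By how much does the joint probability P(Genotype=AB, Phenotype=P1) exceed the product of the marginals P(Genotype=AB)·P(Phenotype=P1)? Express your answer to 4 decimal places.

0.0145

P(Genotype=AB) = 0.077 + 0.132 + 0.022 + 0.128 = 0.359.
P(Phenotype=P1) = 0.068 + 0.016 + 0.077 + 0.013 = 0.174.
P(Genotype=AB, Phenotype=P1) − P(Genotype=AB)P(Phenotype=P1) = 0.077 − 0.359×0.174 = 0.0145.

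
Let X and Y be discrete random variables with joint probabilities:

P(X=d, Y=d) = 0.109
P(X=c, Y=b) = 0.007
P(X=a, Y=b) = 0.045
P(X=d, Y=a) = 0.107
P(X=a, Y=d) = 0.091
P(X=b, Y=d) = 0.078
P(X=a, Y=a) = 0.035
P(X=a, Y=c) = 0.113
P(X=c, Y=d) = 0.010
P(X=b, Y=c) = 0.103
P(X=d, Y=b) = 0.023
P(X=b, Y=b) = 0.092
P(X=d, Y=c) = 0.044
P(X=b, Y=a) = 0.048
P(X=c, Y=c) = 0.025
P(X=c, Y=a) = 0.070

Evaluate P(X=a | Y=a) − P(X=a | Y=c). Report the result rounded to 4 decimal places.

-0.2619

P(Y=a) = 0.035 + 0.048 + 0.070 + 0.107 = 0.260; P(X=a | Y=a) = 0.035/0.260 = 0.13462.
P(Y=c) = 0.113 + 0.103 + 0.025 + 0.044 = 0.285; P(X=a | Y=c) = 0.113/0.285 = 0.39649.
Difference = -0.2619.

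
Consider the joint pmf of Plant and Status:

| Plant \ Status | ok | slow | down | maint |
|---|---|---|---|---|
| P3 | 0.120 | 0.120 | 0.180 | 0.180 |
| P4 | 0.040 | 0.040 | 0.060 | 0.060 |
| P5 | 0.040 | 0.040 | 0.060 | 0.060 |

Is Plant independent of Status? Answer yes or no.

Every cell satisfies P(Plant,Status) = P(Plant)·P(Status). For instance P(Plant=P3) = 0.600, P(Status=down) = 0.300, and 0.600×0.300 = 0.180 matches the joint entry. So Plant and Status are independent.

yes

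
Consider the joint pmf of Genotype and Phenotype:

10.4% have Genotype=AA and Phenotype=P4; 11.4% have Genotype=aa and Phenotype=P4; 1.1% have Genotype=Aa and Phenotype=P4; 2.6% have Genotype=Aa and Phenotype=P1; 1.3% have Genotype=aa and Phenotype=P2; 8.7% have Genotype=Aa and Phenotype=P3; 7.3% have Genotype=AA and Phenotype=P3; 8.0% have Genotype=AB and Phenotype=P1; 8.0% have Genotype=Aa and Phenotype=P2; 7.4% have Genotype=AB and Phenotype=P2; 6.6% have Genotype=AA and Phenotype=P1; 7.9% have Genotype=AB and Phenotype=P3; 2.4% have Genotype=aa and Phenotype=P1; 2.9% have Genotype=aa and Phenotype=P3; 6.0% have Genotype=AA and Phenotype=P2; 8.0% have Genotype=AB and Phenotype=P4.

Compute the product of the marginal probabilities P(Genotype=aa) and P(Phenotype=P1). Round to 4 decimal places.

0.0353

P(Genotype=aa) = 0.024 + 0.013 + 0.029 + 0.114 = 0.180.
P(Phenotype=P1) = 0.066 + 0.026 + 0.024 + 0.080 = 0.196.
Product: 0.180 × 0.196 = 0.0353.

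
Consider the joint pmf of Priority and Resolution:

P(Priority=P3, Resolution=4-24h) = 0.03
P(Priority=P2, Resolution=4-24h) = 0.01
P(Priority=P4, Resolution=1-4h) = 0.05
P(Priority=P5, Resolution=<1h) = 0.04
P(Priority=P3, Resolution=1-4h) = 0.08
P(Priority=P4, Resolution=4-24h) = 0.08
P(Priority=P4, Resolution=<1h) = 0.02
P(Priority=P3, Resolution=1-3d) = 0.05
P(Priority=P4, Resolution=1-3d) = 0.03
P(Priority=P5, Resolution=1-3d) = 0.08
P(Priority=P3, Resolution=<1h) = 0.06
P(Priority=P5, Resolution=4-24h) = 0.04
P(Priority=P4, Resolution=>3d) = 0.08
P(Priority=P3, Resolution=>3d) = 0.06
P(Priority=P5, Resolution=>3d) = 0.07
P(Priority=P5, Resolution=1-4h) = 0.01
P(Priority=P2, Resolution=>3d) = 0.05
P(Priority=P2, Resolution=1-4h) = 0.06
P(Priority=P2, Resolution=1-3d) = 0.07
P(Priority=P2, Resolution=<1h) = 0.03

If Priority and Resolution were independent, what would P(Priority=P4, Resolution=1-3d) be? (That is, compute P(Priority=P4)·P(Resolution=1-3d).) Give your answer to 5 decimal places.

P(Priority=P4) = 0.02 + 0.05 + 0.08 + 0.03 + 0.08 = 0.26.
P(Resolution=1-3d) = 0.07 + 0.05 + 0.03 + 0.08 = 0.23.
Product: 0.26 × 0.23 = 0.05980.

0.05980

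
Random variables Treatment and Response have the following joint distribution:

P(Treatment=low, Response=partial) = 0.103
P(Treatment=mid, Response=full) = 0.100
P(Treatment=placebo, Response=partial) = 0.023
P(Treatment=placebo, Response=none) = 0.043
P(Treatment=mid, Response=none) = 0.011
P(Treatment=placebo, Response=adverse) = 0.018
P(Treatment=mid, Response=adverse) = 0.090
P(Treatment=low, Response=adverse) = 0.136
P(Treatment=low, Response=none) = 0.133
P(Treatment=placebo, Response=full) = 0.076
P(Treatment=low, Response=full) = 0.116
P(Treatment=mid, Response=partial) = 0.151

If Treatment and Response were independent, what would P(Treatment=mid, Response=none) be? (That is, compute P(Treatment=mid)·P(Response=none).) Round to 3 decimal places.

0.066

P(Treatment=mid) = 0.011 + 0.151 + 0.100 + 0.090 = 0.352.
P(Response=none) = 0.043 + 0.133 + 0.011 = 0.187.
Product: 0.352 × 0.187 = 0.066.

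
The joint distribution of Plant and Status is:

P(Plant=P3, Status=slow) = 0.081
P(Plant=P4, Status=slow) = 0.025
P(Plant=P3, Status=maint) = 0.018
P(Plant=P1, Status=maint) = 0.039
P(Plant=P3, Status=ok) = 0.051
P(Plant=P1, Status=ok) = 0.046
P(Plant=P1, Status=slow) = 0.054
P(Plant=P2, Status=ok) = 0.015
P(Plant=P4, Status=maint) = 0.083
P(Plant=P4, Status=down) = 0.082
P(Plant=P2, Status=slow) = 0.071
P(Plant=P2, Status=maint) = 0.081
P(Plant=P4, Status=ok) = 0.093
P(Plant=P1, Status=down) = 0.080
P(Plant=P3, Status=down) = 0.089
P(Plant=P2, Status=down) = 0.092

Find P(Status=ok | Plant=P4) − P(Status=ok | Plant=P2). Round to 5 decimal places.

0.27071

P(Plant=P4) = 0.093 + 0.025 + 0.082 + 0.083 = 0.283; P(Status=ok | Plant=P4) = 0.093/0.283 = 0.328622.
P(Plant=P2) = 0.015 + 0.071 + 0.092 + 0.081 = 0.259; P(Status=ok | Plant=P2) = 0.015/0.259 = 0.057915.
Difference = 0.27071.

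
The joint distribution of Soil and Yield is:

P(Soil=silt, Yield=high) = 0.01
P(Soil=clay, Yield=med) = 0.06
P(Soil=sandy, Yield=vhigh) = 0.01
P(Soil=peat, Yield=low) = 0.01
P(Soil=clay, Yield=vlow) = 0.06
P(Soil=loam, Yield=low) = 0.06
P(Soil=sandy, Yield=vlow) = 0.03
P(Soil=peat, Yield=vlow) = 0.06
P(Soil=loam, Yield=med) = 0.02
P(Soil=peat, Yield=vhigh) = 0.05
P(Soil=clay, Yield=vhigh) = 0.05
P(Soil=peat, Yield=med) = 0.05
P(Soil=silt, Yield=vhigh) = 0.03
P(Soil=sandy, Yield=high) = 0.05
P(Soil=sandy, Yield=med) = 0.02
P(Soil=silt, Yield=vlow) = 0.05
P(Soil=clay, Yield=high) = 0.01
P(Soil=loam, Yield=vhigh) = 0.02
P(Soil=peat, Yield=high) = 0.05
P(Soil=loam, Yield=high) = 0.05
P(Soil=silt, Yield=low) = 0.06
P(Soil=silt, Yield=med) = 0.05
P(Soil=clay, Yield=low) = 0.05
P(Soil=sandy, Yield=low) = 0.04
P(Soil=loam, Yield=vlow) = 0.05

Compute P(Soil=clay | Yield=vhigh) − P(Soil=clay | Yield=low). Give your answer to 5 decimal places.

P(Yield=vhigh) = 0.01 + 0.02 + 0.05 + 0.03 + 0.05 = 0.16; P(Soil=clay | Yield=vhigh) = 0.05/0.16 = 0.312500.
P(Yield=low) = 0.04 + 0.06 + 0.05 + 0.06 + 0.01 = 0.22; P(Soil=clay | Yield=low) = 0.05/0.22 = 0.227273.
Difference = 0.08523.

0.08523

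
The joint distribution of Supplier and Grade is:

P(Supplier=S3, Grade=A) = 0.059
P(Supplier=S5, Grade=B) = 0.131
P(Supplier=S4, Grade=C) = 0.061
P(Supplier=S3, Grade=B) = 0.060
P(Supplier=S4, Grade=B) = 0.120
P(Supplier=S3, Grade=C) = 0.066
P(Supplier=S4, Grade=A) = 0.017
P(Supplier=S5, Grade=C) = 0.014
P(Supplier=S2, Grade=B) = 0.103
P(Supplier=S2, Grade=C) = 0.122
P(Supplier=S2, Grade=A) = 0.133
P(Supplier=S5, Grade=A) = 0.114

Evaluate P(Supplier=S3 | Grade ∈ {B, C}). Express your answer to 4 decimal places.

P(Grade=B) = 0.103 + 0.060 + 0.120 + 0.131 = 0.414.
P(Grade=C) = 0.122 + 0.066 + 0.061 + 0.014 = 0.263.
P(Grade ∈ {B, C}) = 0.414 + 0.263 = 0.677; P(Supplier=S3, Grade ∈ {B, C}) = 0.060 + 0.066 = 0.126.
P(Supplier=S3 | Grade ∈ {B, C}) = 0.126/0.677 = 0.1861.

0.1861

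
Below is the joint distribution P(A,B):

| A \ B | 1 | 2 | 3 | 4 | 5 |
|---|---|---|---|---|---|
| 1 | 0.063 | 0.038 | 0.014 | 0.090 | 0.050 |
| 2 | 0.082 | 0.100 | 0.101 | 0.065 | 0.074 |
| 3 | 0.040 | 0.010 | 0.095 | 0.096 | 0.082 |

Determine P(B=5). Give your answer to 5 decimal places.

0.20600

P(B=5) = 0.050 + 0.074 + 0.082 = 0.206.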